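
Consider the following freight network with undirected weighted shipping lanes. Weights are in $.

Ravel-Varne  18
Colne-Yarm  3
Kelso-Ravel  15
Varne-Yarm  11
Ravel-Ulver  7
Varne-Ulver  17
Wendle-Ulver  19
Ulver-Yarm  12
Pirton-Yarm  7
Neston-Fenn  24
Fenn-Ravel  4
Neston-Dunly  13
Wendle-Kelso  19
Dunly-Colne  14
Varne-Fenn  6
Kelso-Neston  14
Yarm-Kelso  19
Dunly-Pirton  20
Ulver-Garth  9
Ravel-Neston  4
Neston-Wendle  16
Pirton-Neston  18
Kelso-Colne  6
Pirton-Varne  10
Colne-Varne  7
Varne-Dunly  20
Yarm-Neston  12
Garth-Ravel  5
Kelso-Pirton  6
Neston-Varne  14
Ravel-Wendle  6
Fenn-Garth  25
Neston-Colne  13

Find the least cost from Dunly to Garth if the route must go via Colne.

$36

Best Dunly to Colne: Dunly → Colne costing 14
Shortest Colne→Garth: Colne → Neston → Ravel → Garth = 22
Total via Colne: 14 + 22 = $36.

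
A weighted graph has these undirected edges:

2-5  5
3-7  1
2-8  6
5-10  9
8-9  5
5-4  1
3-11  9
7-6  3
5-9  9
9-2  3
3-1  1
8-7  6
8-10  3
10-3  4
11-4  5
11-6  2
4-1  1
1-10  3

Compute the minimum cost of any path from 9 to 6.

Candidate routes:
9 → 2 → 5 → 4 → 1 → 3 → 7 → 6: 3+5+1+1+1+1+3 = 15
9 → 8 → 7 → 6: 5+6+3 = 14
9 → 2 → 5 → 4 → 11 → 6: 3+5+1+5+2 = 16
The minimum is 14 via 9 → 8 → 7 → 6.

14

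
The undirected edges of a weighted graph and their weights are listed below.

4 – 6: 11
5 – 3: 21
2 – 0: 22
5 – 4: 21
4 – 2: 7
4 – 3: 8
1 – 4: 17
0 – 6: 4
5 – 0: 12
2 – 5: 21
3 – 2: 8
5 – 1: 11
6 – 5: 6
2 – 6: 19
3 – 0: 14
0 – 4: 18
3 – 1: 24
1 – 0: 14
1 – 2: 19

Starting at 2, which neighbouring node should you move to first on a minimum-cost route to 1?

1

Enumerating some paths:
2–1: 19 = 19
2–4–1: 7+17 = 24
2–3–1: 8+24 = 32
2–5–1: 21+11 = 32
Cheapest is 2–1 at 19.
So from 2 the first move is to 1.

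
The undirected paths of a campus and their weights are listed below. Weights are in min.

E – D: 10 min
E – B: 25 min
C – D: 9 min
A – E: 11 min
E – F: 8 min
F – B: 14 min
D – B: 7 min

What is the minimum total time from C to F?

27 min

Enumerating some paths:
C → D → E → F: 9+10+8 = 27
C → D → B → E → F: 9+7+25+8 = 49
C → D → B → F: 9+7+14 = 30
Cheapest is C → D → E → F at 27 min.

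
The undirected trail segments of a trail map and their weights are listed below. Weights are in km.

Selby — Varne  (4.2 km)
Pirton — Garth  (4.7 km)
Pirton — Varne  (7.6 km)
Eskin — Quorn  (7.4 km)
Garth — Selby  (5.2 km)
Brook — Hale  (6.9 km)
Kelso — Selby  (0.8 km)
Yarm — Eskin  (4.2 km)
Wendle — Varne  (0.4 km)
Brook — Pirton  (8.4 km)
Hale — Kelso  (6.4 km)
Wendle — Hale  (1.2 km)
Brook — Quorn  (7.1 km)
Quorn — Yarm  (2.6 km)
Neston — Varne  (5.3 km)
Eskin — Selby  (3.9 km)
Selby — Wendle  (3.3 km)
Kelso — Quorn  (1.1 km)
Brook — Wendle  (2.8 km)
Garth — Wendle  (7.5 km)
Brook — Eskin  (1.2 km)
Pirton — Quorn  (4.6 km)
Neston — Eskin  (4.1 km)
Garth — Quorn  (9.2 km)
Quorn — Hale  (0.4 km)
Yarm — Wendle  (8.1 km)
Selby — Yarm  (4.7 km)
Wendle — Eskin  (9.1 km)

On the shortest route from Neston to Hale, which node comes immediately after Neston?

Candidate routes:
Neston - Eskin - Brook - Wendle - Hale: 4.1+1.2+2.8+1.2 = 9.3
Neston - Varne - Wendle - Hale: 5.3+0.4+1.2 = 6.9
Cheapest is Neston - Varne - Wendle - Hale at 6.9 km.
So from Neston the first move is to Varne.

Varne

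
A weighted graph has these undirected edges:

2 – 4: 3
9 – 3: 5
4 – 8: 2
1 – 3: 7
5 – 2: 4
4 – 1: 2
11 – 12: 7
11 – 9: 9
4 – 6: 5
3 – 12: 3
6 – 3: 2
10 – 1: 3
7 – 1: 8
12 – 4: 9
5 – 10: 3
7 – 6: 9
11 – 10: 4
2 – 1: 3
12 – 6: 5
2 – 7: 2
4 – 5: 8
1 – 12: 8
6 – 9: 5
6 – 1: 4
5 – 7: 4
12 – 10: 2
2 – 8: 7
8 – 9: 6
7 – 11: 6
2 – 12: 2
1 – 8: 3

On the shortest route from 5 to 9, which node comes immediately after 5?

Enumerating some paths:
5–10–12–3–9: 3+2+3+5 = 13
5–2–12–3–9: 4+2+3+5 = 14
5–10–1–6–9: 3+3+4+5 = 15
The minimum is 13 via 5–10–12–3–9.
So from 5 the first move is to 10.

10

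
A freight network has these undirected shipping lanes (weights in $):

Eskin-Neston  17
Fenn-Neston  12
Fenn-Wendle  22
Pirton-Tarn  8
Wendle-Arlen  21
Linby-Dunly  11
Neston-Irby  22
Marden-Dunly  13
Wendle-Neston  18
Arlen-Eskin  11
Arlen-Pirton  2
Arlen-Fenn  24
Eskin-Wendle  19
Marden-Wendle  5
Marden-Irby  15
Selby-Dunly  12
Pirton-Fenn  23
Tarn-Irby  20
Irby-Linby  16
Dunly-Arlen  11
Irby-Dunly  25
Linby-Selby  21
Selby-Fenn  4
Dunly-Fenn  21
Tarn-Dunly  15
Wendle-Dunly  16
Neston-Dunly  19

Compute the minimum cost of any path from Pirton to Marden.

Running Dijkstra from Pirton:
Pirton: 0
Arlen: 2  (via Pirton)
Tarn: 8  (via Pirton)
Eskin: 13  (via Arlen)
Dunly: 13  (via Arlen)
Fenn: 23  (via Pirton)
Wendle: 23  (via Arlen)
Linby: 24  (via Dunly)
Selby: 25  (via Dunly)
Marden: 26  (via Dunly)
Shortest route: Pirton–Arlen–Dunly–Marden = $26.

$26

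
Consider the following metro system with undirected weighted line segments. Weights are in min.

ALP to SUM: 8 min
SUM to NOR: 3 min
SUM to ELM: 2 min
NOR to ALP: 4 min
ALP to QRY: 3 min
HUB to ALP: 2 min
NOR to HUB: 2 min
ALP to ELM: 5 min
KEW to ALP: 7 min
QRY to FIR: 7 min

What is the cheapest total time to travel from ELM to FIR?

Settle nodes by increasing distance from ELM:
ELM: 0
SUM: 2  (via ELM)
NOR: 5  (via SUM)
ALP: 5  (via ELM)
HUB: 7  (via NOR)
QRY: 8  (via ALP)
KEW: 12  (via ALP)
FIR: 15  (via QRY)
Shortest route: ELM–ALP–QRY–FIR = 15 min.

15 min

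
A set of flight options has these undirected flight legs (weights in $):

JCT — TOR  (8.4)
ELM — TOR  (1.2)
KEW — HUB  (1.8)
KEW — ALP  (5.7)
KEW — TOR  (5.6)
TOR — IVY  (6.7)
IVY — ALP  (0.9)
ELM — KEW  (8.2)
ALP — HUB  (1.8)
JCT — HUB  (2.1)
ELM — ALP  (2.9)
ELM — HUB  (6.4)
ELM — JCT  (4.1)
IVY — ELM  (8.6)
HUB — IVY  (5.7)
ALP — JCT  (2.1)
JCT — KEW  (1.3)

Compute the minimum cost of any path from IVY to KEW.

$4.3

Candidate routes:
IVY - ALP - HUB - KEW: 0.9+1.8+1.8 = 4.5
IVY - ALP - JCT - KEW: 0.9+2.1+1.3 = 4.3
IVY - ALP - HUB - JCT - KEW: 0.9+1.8+2.1+1.3 = 6.1
IVY - ALP - KEW: 0.9+5.7 = 6.6
The minimum is $4.3 via IVY - ALP - JCT - KEW.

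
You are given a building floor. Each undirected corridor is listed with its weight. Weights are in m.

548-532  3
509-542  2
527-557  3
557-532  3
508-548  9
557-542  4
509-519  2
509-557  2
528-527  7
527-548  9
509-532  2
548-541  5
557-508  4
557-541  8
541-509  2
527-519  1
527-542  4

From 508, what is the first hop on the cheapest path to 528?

557

Candidate routes:
508–557–527–528: 4+3+7 = 14
508–557–509–519–527–528: 4+2+2+1+7 = 16
The minimum is 14 m via 508–557–527–528.
So from 508 the first move is to 557.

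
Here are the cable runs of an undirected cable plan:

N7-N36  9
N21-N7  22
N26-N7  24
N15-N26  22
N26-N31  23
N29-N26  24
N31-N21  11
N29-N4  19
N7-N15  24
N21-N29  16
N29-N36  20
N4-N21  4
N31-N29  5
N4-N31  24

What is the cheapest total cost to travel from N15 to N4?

Running Dijkstra from N15:
N15: 0
N26: 22  (via N15)
N7: 24  (via N15)
N36: 33  (via N7)
N31: 45  (via N26)
N21: 46  (via N7)
N29: 46  (via N26)
N4: 50  (via N21)
Shortest route: N15 → N7 → N21 → N4 = 50.

50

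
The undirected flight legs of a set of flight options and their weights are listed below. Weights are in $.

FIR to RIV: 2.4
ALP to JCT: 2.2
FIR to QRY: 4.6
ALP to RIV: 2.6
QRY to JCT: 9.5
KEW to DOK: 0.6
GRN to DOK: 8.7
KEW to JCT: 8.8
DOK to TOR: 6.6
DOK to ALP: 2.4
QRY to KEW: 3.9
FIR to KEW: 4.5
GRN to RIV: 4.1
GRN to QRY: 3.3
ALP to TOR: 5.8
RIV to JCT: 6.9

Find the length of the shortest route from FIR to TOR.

Compare a few routes:
FIR → RIV → ALP → TOR: 2.4+2.6+5.8 = 10.8
FIR → KEW → DOK → TOR: 4.5+0.6+6.6 = 11.7
Cheapest is FIR → RIV → ALP → TOR at $10.8.

$10.8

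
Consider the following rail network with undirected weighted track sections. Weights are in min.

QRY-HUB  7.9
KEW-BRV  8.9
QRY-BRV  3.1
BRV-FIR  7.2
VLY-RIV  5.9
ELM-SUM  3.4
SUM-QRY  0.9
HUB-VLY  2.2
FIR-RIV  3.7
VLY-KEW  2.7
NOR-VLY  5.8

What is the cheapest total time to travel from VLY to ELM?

Candidate routes:
VLY - RIV - FIR - BRV - QRY - SUM - ELM: 5.9+3.7+7.2+3.1+0.9+3.4 = 24.2
VLY - KEW - BRV - QRY - SUM - ELM: 2.7+8.9+3.1+0.9+3.4 = 19
VLY - HUB - QRY - SUM - ELM: 2.2+7.9+0.9+3.4 = 14.4
The minimum is 14.4 min via VLY - HUB - QRY - SUM - ELM.

14.4 min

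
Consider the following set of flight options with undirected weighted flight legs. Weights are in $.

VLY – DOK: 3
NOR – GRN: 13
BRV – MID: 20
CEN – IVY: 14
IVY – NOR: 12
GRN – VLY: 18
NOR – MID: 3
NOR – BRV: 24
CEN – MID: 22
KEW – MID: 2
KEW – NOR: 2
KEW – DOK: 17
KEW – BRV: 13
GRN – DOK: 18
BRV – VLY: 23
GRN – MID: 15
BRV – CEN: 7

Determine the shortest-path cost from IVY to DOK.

$31

Candidate routes:
IVY–NOR–MID–KEW–DOK: 12+3+2+17 = 34
IVY–NOR–KEW–DOK: 12+2+17 = 31
The minimum is $31 via IVY–NOR–KEW–DOK.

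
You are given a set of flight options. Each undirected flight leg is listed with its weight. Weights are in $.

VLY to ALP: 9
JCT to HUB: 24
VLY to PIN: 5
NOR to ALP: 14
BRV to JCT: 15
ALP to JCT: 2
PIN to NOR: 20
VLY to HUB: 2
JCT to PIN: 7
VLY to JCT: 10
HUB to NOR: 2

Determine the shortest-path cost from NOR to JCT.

$14

Settle nodes by increasing distance from NOR:
NOR: 0
HUB: 2  (via NOR)
VLY: 4  (via HUB)
PIN: 9  (via VLY)
ALP: 13  (via VLY)
JCT: 14  (via VLY)
Shortest route: NOR–HUB–VLY–JCT = $14.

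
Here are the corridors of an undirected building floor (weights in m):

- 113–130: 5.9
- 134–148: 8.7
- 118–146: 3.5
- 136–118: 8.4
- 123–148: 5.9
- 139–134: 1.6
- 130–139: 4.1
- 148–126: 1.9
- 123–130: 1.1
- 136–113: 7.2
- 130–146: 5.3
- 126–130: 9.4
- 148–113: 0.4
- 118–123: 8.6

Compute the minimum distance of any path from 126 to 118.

Shortest distances from 126:
126: 0
148: 1.9  (via 126)
113: 2.3  (via 148)
123: 7.8  (via 148)
130: 8.2  (via 113)
136: 9.5  (via 113)
134: 10.6  (via 148)
139: 12.2  (via 134)
146: 13.5  (via 130)
118: 16.4  (via 123)
Shortest route: 126–148–123–118 = 16.4 m.

16.4 m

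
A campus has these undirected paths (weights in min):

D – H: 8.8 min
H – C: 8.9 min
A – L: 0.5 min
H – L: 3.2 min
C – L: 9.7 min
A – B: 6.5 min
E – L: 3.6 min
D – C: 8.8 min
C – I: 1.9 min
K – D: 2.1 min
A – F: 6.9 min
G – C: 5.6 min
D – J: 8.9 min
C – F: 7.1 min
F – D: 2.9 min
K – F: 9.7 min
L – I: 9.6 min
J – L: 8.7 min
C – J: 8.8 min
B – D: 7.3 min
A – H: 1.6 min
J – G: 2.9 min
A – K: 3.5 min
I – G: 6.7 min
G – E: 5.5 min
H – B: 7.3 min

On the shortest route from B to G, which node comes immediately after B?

Enumerating some paths:
B - A - L - E - G: 6.5+0.5+3.6+5.5 = 16.1
B - H - A - L - E - G: 7.3+1.6+0.5+3.6+5.5 = 18.5
B - D - J - G: 7.3+8.9+2.9 = 19.1
B - A - L - J - G: 6.5+0.5+8.7+2.9 = 18.6
Cheapest is B - A - L - E - G at 16.1 min.
So from B the first move is to A.

A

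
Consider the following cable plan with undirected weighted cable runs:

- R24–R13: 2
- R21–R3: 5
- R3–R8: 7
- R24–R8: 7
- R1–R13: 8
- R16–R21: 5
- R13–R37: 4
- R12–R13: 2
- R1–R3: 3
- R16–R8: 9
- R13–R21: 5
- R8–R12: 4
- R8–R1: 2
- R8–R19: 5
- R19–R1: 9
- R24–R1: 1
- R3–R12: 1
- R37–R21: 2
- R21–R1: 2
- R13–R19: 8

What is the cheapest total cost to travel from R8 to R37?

6

Candidate routes:
R8–R1–R24–R13–R37: 2+1+2+4 = 9
R8–R12–R13–R37: 4+2+4 = 10
R8–R1–R3–R12–R13–R37: 2+3+1+2+4 = 12
R8–R1–R21–R37: 2+2+2 = 6
The minimum is 6 via R8–R1–R21–R37.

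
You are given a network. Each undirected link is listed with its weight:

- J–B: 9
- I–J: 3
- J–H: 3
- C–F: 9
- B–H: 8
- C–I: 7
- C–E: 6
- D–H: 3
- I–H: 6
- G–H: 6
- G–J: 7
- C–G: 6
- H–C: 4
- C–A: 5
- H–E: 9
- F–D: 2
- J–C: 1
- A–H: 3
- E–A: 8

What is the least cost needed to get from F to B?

13

Compare a few routes:
F - D - H - J - B: 2+3+3+9 = 17
F - C - J - B: 9+1+9 = 19
F - D - H - B: 2+3+8 = 13
The minimum is 13 via F - D - H - B.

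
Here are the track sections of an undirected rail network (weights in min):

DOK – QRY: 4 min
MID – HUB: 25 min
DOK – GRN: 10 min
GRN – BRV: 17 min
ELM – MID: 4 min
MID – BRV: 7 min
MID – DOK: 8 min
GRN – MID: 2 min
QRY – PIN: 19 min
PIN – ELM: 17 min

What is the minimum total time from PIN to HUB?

46 min

Running Dijkstra from PIN:
PIN: 0
ELM: 17  (via PIN)
QRY: 19  (via PIN)
MID: 21  (via ELM)
DOK: 23  (via QRY)
GRN: 23  (via MID)
BRV: 28  (via MID)
HUB: 46  (via MID)
Shortest route: PIN → ELM → MID → HUB = 46 min.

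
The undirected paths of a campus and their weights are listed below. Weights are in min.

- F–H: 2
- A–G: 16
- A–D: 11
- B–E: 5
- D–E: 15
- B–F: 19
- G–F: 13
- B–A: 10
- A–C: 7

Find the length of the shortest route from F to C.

Compare a few routes:
F → G → A → C: 13+16+7 = 36
F → B → E → D → A → C: 19+5+15+11+7 = 57
Cheapest is F → G → A → C at 36 min.

36 min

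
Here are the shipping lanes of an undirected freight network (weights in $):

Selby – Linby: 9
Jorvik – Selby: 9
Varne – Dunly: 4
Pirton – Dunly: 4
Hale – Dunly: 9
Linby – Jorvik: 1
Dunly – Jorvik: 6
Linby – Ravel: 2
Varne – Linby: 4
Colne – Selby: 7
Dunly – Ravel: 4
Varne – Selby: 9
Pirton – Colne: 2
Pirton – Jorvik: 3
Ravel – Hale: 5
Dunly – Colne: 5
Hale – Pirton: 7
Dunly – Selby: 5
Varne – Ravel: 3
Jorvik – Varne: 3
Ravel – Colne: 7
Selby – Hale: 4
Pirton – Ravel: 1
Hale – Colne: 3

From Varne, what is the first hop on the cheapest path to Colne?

Enumerating some paths:
Varne–Jorvik–Linby–Ravel–Pirton–Colne: 3+1+2+1+2 = 9
Varne–Jorvik–Pirton–Colne: 3+3+2 = 8
Varne–Ravel–Pirton–Colne: 3+1+2 = 6
Varne–Dunly–Colne: 4+5 = 9
The minimum is $6 via Varne–Ravel–Pirton–Colne.
So from Varne the first move is to Ravel.

Ravel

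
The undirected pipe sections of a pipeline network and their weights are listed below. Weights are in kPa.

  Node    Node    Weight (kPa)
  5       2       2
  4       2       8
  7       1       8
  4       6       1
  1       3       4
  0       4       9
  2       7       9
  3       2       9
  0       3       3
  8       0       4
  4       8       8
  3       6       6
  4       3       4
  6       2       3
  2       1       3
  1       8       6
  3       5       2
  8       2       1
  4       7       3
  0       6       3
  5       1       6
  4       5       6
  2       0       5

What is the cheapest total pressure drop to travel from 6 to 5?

5 kPa

Enumerating some paths:
6–4–3–5: 1+4+2 = 7
6–2–5: 3+2 = 5
The minimum is 5 kPa via 6–2–5.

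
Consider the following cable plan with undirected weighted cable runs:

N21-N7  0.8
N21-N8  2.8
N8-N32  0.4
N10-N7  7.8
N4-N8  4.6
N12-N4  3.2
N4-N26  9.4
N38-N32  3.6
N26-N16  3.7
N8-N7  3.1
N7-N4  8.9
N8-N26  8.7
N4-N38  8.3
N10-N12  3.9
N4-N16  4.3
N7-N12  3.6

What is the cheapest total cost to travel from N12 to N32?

7.1

Compare a few routes:
N12–N7–N21–N8–N32: 3.6+0.8+2.8+0.4 = 7.6
N12–N7–N8–N32: 3.6+3.1+0.4 = 7.1
Cheapest is N12–N7–N8–N32 at 7.1.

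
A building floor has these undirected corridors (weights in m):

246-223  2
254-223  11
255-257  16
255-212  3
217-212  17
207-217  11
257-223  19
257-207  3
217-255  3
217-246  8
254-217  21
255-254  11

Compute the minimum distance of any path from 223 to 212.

16 m

Compare a few routes:
223–246–217–212: 2+8+17 = 27
223–246–217–255–212: 2+8+3+3 = 16
223–254–255–212: 11+11+3 = 25
The minimum is 16 m via 223–246–217–255–212.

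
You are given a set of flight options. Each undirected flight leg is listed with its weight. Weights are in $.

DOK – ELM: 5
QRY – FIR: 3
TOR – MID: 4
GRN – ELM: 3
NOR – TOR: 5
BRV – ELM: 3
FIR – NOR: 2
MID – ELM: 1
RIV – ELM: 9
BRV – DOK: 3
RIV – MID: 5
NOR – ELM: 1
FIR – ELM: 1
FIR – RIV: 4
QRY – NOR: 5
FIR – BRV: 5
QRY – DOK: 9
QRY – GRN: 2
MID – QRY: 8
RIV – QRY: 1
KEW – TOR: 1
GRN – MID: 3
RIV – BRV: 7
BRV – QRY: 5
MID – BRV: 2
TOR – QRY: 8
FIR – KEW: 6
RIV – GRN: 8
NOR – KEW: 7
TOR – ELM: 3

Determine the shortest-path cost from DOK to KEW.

Running Dijkstra from DOK:
DOK: 0
BRV: 3  (via DOK)
MID: 5  (via BRV)
ELM: 5  (via DOK)
NOR: 6  (via ELM)
FIR: 6  (via ELM)
TOR: 8  (via ELM)
QRY: 8  (via BRV)
GRN: 8  (via MID)
KEW: 9  (via TOR)
Shortest route: DOK–ELM–TOR–KEW = $9.

$9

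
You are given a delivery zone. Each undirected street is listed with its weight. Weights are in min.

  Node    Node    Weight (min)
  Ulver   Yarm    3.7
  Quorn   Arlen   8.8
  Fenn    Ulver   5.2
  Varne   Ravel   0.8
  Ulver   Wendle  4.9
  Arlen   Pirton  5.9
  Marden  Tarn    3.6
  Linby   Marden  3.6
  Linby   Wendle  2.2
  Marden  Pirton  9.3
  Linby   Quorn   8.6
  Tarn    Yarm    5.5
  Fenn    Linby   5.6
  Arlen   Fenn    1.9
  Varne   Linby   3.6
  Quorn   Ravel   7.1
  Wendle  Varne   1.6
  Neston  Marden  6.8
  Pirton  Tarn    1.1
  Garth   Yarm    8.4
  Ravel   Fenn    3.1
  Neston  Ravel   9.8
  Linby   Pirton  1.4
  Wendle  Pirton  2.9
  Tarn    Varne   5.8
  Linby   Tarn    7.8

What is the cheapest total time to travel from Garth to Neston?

Settle nodes by increasing distance from Garth:
Garth: 0
Yarm: 8.4  (via Garth)
Ulver: 12.1  (via Yarm)
Tarn: 13.9  (via Yarm)
Pirton: 15  (via Tarn)
Linby: 16.4  (via Pirton)
Wendle: 17  (via Ulver)
Fenn: 17.3  (via Ulver)
Marden: 17.5  (via Tarn)
Varne: 18.6  (via Wendle)
Arlen: 19.2  (via Fenn)
Ravel: 19.4  (via Varne)
Neston: 24.3  (via Marden)
Shortest route: Garth → Yarm → Tarn → Marden → Neston = 24.3 min.

24.3 min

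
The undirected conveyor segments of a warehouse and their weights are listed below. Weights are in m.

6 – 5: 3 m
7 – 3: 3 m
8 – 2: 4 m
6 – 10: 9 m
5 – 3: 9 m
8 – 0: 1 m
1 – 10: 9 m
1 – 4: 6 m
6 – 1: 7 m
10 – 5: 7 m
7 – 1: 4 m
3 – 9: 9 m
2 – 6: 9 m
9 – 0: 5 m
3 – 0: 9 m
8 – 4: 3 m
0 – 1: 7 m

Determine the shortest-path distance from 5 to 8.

Candidate routes:
5 - 6 - 1 - 0 - 8: 3+7+7+1 = 18
5 - 6 - 1 - 4 - 8: 3+7+6+3 = 19
5 - 6 - 2 - 8: 3+9+4 = 16
The minimum is 16 m via 5 - 6 - 2 - 8.

16 m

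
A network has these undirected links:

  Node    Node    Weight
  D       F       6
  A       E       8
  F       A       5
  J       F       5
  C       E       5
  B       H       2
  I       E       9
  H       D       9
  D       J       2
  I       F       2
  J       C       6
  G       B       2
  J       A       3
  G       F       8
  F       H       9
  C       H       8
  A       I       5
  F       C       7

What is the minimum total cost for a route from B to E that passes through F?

Best B to F: B–G–F costing 10
Best F to E: F–I–E costing 11
Total via F: 10 + 11 = 21.

21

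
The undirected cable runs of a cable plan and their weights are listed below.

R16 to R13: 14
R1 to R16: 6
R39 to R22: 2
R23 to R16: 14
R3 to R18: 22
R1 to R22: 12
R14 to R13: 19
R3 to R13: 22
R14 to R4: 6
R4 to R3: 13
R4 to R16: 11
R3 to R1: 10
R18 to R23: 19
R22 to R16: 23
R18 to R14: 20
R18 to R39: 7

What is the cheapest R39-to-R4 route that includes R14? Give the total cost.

Best R39 to R14: R39 → R18 → R14 costing 27
Shortest R14→R4: R14 → R4 = 6
Total via R14: 27 + 6 = 33.

33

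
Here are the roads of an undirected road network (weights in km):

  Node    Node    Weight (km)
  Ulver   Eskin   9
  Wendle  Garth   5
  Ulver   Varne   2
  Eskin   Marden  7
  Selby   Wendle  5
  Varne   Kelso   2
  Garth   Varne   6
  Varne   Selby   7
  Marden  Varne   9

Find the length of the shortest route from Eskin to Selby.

Candidate routes:
Eskin → Marden → Varne → Selby: 7+9+7 = 23
Eskin → Ulver → Varne → Selby: 9+2+7 = 18
Eskin → Ulver → Varne → Garth → Wendle → Selby: 9+2+6+5+5 = 27
The minimum is 18 km via Eskin → Ulver → Varne → Selby.

18 km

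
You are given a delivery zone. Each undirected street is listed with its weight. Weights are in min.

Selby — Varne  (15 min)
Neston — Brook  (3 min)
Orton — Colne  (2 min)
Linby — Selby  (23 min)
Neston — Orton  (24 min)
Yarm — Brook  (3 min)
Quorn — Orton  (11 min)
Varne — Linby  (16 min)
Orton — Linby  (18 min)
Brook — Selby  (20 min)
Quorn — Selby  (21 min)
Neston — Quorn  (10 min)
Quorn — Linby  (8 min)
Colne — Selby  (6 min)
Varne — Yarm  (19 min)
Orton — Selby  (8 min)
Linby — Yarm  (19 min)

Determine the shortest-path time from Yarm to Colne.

Settle nodes by increasing distance from Yarm:
Yarm: 0
Brook: 3  (via Yarm)
Neston: 6  (via Brook)
Quorn: 16  (via Neston)
Linby: 19  (via Yarm)
Varne: 19  (via Yarm)
Selby: 23  (via Brook)
Orton: 27  (via Quorn)
Colne: 29  (via Selby)
Shortest route: Yarm–Brook–Selby–Colne = 29 min.

29 min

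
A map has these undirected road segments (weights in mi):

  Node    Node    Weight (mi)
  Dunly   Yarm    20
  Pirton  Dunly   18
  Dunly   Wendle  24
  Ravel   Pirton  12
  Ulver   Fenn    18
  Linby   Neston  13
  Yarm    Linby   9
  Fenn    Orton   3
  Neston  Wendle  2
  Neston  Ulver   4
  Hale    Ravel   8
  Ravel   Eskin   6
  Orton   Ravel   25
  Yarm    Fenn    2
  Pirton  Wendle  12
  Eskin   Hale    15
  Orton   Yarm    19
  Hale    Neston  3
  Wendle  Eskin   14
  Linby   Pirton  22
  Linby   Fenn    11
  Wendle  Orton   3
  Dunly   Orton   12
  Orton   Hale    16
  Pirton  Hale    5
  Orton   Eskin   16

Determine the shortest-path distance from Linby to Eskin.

29 mi

Compare a few routes:
Linby → Fenn → Orton → Eskin: 11+3+16 = 30
Linby → Neston → Wendle → Eskin: 13+2+14 = 29
Linby → Yarm → Fenn → Orton → Eskin: 9+2+3+16 = 30
Cheapest is Linby → Neston → Wendle → Eskin at 29 mi.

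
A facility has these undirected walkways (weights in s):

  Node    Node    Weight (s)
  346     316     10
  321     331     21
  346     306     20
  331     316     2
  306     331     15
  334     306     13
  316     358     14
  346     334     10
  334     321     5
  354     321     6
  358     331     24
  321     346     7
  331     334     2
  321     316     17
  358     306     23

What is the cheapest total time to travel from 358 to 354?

Enumerating some paths:
358–331–334–321–354: 24+2+5+6 = 37
358–316–331–334–321–354: 14+2+2+5+6 = 29
The minimum is 29 s via 358–316–331–334–321–354.

29 s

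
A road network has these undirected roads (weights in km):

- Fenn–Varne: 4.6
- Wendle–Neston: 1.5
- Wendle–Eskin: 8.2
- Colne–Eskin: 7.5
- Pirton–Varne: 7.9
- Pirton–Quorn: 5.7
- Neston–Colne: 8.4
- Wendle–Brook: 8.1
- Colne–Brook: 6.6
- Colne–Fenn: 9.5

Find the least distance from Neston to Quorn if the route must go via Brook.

Shortest Neston→Brook: Neston → Wendle → Brook = 9.6
Shortest Brook→Quorn: Brook → Colne → Fenn → Varne → Pirton → Quorn = 34.3
Total via Brook: 9.6 + 34.3 = 43.9 km.

43.9 km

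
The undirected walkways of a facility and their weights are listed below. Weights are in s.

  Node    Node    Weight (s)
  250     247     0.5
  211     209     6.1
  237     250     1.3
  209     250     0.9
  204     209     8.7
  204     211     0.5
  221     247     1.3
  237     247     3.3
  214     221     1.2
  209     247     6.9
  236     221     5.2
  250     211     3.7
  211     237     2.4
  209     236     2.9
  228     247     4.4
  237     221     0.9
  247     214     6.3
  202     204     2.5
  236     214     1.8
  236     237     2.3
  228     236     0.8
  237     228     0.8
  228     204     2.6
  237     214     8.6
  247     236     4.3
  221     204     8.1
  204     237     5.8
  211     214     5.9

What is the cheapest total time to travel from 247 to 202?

7.2 s

Settle nodes by increasing distance from 247:
247: 0
250: 0.5  (via 247)
221: 1.3  (via 247)
209: 1.4  (via 250)
237: 1.8  (via 250)
214: 2.5  (via 221)
228: 2.6  (via 237)
236: 3.4  (via 228)
211: 4.2  (via 250)
204: 4.7  (via 211)
202: 7.2  (via 204)
Shortest route: 247 → 250 → 211 → 204 → 202 = 7.2 s.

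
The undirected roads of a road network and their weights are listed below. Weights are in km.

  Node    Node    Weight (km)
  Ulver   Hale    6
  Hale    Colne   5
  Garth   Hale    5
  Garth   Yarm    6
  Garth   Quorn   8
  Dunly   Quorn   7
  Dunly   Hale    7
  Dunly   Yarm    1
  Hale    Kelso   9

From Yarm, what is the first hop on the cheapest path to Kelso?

Dunly

Enumerating some paths:
Yarm–Dunly–Hale–Kelso: 1+7+9 = 17
Yarm–Dunly–Quorn–Garth–Hale–Kelso: 1+7+8+5+9 = 30
Yarm–Garth–Hale–Kelso: 6+5+9 = 20
Cheapest is Yarm–Dunly–Hale–Kelso at 17 km.
So from Yarm the first move is to Dunly.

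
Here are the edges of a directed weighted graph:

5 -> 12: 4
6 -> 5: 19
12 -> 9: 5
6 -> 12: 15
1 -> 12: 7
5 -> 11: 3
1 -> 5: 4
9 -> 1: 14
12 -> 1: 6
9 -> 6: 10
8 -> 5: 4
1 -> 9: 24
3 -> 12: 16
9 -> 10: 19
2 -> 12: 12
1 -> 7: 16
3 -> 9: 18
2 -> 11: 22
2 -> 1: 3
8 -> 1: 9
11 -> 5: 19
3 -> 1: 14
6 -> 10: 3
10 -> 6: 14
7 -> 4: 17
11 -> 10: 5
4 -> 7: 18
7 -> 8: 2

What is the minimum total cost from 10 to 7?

51

Candidate routes:
10 → 6 → 12 → 1 → 7: 14+15+6+16 = 51
10 → 6 → 12 → 9 → 1 → 7: 14+15+5+14+16 = 64
10 → 6 → 5 → 12 → 1 → 7: 14+19+4+6+16 = 59
Cheapest is 10 → 6 → 12 → 1 → 7 at 51.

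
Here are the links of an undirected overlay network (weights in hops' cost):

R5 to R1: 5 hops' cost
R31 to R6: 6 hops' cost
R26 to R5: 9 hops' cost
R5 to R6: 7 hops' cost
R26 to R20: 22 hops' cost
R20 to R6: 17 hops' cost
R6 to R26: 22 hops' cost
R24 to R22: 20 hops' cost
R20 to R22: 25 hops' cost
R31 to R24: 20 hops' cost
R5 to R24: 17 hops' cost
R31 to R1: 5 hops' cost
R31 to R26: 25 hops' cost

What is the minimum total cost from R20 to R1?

28 hops' cost

Settle nodes by increasing distance from R20:
R20: 0
R6: 17  (via R20)
R26: 22  (via R20)
R31: 23  (via R6)
R5: 24  (via R6)
R22: 25  (via R20)
R1: 28  (via R31)
Shortest route: R20 → R6 → R31 → R1 = 28 hops' cost.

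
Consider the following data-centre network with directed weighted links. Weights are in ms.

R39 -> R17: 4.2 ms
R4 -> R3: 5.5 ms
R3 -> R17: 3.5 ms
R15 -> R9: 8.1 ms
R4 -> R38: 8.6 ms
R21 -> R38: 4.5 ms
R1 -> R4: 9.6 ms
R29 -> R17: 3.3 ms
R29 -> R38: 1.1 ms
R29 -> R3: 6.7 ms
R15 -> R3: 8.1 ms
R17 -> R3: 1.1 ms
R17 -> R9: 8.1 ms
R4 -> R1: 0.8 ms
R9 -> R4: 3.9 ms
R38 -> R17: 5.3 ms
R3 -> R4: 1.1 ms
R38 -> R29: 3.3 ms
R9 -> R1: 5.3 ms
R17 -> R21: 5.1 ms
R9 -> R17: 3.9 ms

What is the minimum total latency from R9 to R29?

Settle nodes by increasing distance from R9:
R9: 0
R4: 3.9  (via R9)
R17: 3.9  (via R9)
R1: 4.7  (via R4)
R3: 5  (via R17)
R21: 9  (via R17)
R38: 12.5  (via R4)
R29: 15.8  (via R38)
Shortest route: R9 → R4 → R38 → R29 = 15.8 ms.

15.8 ms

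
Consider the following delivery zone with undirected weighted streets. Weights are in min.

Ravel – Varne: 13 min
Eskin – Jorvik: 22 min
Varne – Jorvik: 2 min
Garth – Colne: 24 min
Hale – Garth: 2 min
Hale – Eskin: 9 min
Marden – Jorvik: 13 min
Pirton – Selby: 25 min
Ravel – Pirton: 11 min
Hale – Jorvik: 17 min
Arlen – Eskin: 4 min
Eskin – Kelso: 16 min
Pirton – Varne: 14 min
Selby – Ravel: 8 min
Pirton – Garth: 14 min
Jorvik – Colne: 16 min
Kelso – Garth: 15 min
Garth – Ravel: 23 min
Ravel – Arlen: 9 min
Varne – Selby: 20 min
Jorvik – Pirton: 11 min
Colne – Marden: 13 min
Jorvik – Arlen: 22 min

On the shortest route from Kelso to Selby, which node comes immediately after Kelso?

Eskin

Candidate routes:
Kelso - Garth - Hale - Eskin - Arlen - Ravel - Selby: 15+2+9+4+9+8 = 47
Kelso - Garth - Ravel - Selby: 15+23+8 = 46
Kelso - Eskin - Arlen - Ravel - Selby: 16+4+9+8 = 37
Kelso - Garth - Pirton - Ravel - Selby: 15+14+11+8 = 48
Cheapest is Kelso - Eskin - Arlen - Ravel - Selby at 37 min.
So from Kelso the first move is to Eskin.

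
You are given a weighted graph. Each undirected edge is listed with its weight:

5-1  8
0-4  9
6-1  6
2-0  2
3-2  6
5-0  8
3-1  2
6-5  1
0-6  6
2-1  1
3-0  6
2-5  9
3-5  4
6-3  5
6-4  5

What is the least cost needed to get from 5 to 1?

Running Dijkstra from 5:
5: 0
6: 1  (via 5)
3: 4  (via 5)
1: 6  (via 3)
Shortest route: 5 → 3 → 1 = 6.

6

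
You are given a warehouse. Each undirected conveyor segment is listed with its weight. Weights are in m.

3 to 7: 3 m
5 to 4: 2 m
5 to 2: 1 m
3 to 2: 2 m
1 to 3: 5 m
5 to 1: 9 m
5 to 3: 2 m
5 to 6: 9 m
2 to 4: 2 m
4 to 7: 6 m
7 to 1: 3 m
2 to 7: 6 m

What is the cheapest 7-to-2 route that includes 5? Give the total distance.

Shortest 7→5: 7–3–5 = 5
Shortest 5→2: 5–2 = 1
Total via 5: 5 + 1 = 6 m.

6 m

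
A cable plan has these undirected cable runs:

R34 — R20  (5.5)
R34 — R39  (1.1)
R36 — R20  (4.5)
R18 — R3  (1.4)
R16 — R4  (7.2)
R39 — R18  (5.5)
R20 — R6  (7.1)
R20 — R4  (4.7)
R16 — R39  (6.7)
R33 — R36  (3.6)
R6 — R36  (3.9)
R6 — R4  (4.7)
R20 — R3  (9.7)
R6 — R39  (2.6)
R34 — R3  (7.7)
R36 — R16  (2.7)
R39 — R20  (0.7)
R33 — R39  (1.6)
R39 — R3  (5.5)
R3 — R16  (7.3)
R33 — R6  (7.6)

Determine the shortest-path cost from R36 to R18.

Running Dijkstra from R36:
R36: 0
R16: 2.7  (via R36)
R33: 3.6  (via R36)
R6: 3.9  (via R36)
R20: 4.5  (via R36)
R39: 5.2  (via R33)
R34: 6.3  (via R39)
R4: 8.6  (via R6)
R3: 10  (via R16)
R18: 10.7  (via R39)
Shortest route: R36–R33–R39–R18 = 10.7.

10.7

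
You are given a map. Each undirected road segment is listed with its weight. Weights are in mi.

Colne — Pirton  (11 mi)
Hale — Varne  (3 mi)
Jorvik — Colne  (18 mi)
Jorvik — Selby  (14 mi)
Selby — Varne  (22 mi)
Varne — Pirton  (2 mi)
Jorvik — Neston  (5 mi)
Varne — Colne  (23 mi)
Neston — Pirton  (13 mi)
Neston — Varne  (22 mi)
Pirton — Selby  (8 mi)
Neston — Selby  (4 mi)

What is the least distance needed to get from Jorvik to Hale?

Running Dijkstra from Jorvik:
Jorvik: 0
Neston: 5  (via Jorvik)
Selby: 9  (via Neston)
Pirton: 17  (via Selby)
Colne: 18  (via Jorvik)
Varne: 19  (via Pirton)
Hale: 22  (via Varne)
Shortest route: Jorvik–Neston–Selby–Pirton–Varne–Hale = 22 mi.

22 mi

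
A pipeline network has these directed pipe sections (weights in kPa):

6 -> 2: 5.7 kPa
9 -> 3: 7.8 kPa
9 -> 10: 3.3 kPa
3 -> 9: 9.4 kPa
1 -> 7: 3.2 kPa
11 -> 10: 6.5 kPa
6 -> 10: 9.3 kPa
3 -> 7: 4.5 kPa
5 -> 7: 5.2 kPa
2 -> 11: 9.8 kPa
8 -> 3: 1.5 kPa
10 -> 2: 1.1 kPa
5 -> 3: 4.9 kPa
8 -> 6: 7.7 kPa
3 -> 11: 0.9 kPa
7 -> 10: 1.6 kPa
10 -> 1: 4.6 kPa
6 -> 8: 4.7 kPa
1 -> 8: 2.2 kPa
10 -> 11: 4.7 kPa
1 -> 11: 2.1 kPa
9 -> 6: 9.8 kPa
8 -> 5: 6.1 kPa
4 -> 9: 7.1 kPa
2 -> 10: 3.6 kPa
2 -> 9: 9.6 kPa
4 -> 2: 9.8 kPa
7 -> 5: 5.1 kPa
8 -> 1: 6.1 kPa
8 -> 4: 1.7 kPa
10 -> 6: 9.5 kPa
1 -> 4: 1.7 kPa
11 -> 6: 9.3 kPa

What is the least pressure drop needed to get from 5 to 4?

Enumerating some paths:
5 → 7 → 10 → 1 → 4: 5.2+1.6+4.6+1.7 = 13.1
5 → 3 → 11 → 10 → 1 → 4: 4.9+0.9+6.5+4.6+1.7 = 18.6
5 → 3 → 7 → 10 → 1 → 4: 4.9+4.5+1.6+4.6+1.7 = 17.3
5 → 7 → 10 → 1 → 8 → 4: 5.2+1.6+4.6+2.2+1.7 = 15.3
The minimum is 13.1 kPa via 5 → 7 → 10 → 1 → 4.

13.1 kPa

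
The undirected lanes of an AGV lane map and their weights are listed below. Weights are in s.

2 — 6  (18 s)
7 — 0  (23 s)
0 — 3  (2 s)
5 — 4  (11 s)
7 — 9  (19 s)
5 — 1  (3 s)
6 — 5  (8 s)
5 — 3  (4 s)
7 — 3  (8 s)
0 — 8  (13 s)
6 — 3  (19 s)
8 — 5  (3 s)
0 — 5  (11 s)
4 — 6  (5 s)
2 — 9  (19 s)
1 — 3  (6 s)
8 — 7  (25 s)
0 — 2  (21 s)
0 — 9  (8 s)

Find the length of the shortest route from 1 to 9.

Enumerating some paths:
1 → 5 → 0 → 9: 3+11+8 = 22
1 → 5 → 3 → 0 → 9: 3+4+2+8 = 17
1 → 3 → 0 → 9: 6+2+8 = 16
1 → 5 → 8 → 0 → 9: 3+3+13+8 = 27
The minimum is 16 s via 1 → 3 → 0 → 9.

16 s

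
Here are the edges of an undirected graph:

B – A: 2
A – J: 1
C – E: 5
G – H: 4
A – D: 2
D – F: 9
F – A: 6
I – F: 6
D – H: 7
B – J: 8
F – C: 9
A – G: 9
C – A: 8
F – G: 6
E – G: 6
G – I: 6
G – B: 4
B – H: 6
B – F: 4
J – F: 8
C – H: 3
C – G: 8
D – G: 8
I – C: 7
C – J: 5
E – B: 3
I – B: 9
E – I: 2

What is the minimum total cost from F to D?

Enumerating some paths:
F - J - A - D: 8+1+2 = 11
F - D: 9 = 9
F - A - D: 6+2 = 8
Cheapest is F - A - D at 8.

8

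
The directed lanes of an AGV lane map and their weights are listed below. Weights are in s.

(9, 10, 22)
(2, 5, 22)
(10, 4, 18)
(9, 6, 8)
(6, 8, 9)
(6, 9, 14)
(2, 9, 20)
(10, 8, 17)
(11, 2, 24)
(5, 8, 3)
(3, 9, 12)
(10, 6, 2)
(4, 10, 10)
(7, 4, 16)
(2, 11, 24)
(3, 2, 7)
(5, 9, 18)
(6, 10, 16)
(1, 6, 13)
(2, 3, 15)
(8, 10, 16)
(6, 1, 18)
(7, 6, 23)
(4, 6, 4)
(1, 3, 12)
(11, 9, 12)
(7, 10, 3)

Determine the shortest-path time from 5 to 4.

37 s

Enumerating some paths:
5 - 9 - 10 - 4: 18+22+18 = 58
5 - 8 - 10 - 4: 3+16+18 = 37
5 - 9 - 6 - 10 - 4: 18+8+16+18 = 60
The minimum is 37 s via 5 - 8 - 10 - 4.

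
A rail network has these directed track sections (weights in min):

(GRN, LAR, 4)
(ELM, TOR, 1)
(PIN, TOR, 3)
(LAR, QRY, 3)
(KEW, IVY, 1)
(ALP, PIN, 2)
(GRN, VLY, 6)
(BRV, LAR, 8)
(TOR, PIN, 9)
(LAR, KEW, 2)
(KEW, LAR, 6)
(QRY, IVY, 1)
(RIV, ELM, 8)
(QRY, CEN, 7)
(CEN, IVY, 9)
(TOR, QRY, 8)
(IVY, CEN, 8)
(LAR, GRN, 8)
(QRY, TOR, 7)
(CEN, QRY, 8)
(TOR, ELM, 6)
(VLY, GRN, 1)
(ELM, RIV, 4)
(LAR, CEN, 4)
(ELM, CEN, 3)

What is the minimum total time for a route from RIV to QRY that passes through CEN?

Shortest RIV→CEN: RIV–ELM–CEN = 11
Best CEN to QRY: CEN–QRY costing 8
Total via CEN: 11 + 8 = 19 min.

19 min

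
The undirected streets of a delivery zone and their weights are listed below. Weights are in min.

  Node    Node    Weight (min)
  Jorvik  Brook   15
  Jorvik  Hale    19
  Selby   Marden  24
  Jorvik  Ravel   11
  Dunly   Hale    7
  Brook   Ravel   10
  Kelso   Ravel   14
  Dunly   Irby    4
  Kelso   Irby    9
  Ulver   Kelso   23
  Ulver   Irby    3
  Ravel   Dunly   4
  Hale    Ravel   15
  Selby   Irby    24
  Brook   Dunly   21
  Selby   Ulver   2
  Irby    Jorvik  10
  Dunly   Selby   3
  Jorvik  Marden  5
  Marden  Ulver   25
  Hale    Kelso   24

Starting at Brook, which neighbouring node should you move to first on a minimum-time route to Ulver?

Ravel

Compare a few routes:
Brook → Ravel → Dunly → Irby → Ulver: 10+4+4+3 = 21
Brook → Ravel → Dunly → Selby → Ulver: 10+4+3+2 = 19
Cheapest is Brook → Ravel → Dunly → Selby → Ulver at 19 min.
So from Brook the first move is to Ravel.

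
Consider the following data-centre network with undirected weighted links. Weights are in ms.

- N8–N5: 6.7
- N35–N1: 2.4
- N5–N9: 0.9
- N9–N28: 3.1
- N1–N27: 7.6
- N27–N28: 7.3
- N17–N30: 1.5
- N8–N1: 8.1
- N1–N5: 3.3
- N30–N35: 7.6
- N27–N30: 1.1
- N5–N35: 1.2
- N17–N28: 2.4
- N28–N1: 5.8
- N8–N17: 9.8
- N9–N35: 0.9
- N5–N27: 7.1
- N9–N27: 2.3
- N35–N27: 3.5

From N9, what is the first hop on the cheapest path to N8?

Compare a few routes:
N9 - N5 - N8: 0.9+6.7 = 7.6
N9 - N5 - N1 - N8: 0.9+3.3+8.1 = 12.3
N9 - N35 - N1 - N8: 0.9+2.4+8.1 = 11.4
N9 - N35 - N5 - N8: 0.9+1.2+6.7 = 8.8
The minimum is 7.6 ms via N9 - N5 - N8.
So from N9 the first move is to N5.

N5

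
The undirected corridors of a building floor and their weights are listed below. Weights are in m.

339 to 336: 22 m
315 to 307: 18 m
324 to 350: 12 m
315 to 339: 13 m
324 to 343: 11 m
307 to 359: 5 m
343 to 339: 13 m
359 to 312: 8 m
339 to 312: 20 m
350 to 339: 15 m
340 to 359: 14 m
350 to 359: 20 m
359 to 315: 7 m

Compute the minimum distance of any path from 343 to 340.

Candidate routes:
343–339–315–359–340: 13+13+7+14 = 47
343–339–312–359–340: 13+20+8+14 = 55
The minimum is 47 m via 343–339–315–359–340.

47 m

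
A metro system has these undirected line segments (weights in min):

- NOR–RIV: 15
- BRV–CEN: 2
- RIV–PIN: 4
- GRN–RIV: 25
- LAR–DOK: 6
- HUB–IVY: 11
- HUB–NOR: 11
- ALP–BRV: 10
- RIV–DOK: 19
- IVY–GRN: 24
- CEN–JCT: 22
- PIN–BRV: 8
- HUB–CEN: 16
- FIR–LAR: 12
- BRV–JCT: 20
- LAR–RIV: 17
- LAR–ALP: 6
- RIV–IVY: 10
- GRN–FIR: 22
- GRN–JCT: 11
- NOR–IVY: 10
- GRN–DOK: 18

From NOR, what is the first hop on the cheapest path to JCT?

IVY

Compare a few routes:
NOR–RIV–PIN–BRV–JCT: 15+4+8+20 = 47
NOR–IVY–GRN–JCT: 10+24+11 = 45
The minimum is 45 min via NOR–IVY–GRN–JCT.
So from NOR the first move is to IVY.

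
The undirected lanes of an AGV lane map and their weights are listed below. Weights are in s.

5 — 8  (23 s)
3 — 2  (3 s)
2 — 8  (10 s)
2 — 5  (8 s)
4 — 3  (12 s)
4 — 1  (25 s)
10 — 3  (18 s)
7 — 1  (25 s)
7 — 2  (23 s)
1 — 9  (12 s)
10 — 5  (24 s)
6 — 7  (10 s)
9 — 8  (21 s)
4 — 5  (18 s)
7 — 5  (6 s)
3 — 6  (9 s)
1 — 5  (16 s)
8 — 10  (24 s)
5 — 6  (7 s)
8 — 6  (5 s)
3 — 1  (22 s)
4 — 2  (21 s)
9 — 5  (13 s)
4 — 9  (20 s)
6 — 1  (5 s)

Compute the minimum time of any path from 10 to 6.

Candidate routes:
10–8–6: 24+5 = 29
10–3–6: 18+9 = 27
The minimum is 27 s via 10–3–6.

27 s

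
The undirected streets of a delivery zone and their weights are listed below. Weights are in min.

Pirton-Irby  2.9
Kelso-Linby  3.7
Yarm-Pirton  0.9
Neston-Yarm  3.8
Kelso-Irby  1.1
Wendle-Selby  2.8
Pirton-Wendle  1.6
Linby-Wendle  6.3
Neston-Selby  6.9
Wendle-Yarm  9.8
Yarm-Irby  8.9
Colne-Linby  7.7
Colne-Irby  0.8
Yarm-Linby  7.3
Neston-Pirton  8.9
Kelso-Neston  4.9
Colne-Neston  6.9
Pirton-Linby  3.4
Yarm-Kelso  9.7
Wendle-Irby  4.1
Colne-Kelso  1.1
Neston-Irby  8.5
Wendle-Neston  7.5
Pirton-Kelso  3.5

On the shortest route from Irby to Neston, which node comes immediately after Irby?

Enumerating some paths:
Irby → Pirton → Yarm → Neston: 2.9+0.9+3.8 = 7.6
Irby → Colne → Kelso → Neston: 0.8+1.1+4.9 = 6.8
Irby → Kelso → Neston: 1.1+4.9 = 6
Irby → Colne → Neston: 0.8+6.9 = 7.7
Cheapest is Irby → Kelso → Neston at 6 min.
So from Irby the first move is to Kelso.

Kelso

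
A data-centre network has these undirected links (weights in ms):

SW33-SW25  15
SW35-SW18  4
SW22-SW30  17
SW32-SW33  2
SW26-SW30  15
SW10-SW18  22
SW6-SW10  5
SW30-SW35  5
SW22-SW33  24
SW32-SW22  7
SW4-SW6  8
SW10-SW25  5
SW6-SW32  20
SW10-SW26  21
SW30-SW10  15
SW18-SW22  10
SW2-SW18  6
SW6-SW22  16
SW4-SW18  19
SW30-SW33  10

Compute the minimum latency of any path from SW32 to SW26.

27 ms

Candidate routes:
SW32 - SW22 - SW30 - SW26: 7+17+15 = 39
SW32 - SW33 - SW30 - SW26: 2+10+15 = 27
The minimum is 27 ms via SW32 - SW33 - SW30 - SW26.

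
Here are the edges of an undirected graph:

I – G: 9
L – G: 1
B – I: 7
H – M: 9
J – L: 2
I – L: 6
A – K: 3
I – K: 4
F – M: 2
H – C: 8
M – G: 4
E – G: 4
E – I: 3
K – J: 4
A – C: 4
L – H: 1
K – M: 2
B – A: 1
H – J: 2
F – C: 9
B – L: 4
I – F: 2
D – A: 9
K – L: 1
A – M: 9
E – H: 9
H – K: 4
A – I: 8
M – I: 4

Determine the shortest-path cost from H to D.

14

Compare a few routes:
H - L - B - A - D: 1+4+1+9 = 15
H - L - K - A - D: 1+1+3+9 = 14
Cheapest is H - L - K - A - D at 14.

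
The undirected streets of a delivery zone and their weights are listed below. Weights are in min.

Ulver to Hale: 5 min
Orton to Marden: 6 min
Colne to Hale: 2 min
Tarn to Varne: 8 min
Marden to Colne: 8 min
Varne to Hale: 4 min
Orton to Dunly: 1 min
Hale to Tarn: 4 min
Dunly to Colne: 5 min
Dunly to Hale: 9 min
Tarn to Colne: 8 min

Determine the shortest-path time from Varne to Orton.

12 min

Candidate routes:
Varne–Hale–Colne–Dunly–Orton: 4+2+5+1 = 12
Varne–Hale–Dunly–Orton: 4+9+1 = 14
Cheapest is Varne–Hale–Colne–Dunly–Orton at 12 min.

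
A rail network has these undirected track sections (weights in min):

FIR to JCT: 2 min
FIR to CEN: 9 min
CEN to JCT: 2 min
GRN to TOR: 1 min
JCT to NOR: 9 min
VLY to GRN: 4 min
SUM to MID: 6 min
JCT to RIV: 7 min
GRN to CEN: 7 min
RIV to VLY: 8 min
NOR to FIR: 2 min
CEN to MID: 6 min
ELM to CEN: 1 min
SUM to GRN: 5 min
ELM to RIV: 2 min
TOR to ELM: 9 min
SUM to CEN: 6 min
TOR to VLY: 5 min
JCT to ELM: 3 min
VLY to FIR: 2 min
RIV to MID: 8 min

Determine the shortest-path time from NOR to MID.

12 min

Shortest distances from NOR:
NOR: 0
FIR: 2  (via NOR)
JCT: 4  (via FIR)
VLY: 4  (via FIR)
CEN: 6  (via JCT)
ELM: 7  (via JCT)
GRN: 8  (via VLY)
TOR: 9  (via VLY)
RIV: 9  (via ELM)
SUM: 12  (via CEN)
MID: 12  (via CEN)
Shortest route: NOR → FIR → JCT → CEN → MID = 12 min.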